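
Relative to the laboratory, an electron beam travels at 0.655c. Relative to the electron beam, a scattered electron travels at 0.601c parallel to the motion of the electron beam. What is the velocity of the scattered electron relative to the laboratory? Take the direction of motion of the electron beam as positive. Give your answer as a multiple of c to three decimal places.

0.901c

With v = 0.655 and u' = 0.601 (in units of c),
u = (u' + v)/(1 + u'v/c²):
u = (0.601 + 0.655) / (1 + 0.601·0.655) = 1.2560/1.3937 = 0.9012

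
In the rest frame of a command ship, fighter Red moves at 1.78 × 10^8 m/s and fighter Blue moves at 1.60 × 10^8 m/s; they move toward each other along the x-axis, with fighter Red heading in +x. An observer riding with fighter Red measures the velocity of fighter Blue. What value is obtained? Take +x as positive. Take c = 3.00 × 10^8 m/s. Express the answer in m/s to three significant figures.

β_A = 0.593, β_B = -0.533 (dividing each by c = 3.00 × 10^8 m/s).
Transform to A's frame with the inverse velocity-addition law: u' = (u − v)/(1 − uv/c²), taking u = β_B and v = β_A.
u' = (-0.533 − 0.593) / (1 − (0.593)(-0.533)) = -1.1267/1.3164 = -0.8558.
u' = -0.8558 × 3.00 × 10^8 m/s.

-2.57 × 10^8 m/s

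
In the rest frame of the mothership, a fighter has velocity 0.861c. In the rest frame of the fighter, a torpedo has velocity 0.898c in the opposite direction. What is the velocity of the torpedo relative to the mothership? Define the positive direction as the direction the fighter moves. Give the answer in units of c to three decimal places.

-0.163c

With v = 0.861 and u' = -0.898 (in units of c),
u = (u' + v)/(1 + u'v/c²):
u = (-0.898 + 0.861) / (1 + (-0.898)·0.861) = -0.0370/0.2268 = -0.1631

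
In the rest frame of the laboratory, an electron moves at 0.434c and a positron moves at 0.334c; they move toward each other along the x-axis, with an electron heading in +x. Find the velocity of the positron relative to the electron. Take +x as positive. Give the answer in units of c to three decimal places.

-0.671c

β_A = 0.434, β_B = -0.334.
Transform to A's frame with the inverse velocity-addition law: u' = (u − v)/(1 − uv/c²), taking u = β_B and v = β_A.
u' = (-0.334 − 0.434) / (1 − (0.434)(-0.334)) = -0.7680/1.1450 = -0.6708.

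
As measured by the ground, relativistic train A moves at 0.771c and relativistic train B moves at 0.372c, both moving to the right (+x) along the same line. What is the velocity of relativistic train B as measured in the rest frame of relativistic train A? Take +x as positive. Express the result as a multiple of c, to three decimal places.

-0.559c

β_A = 0.771, β_B = 0.372.
Transform to A's frame with the inverse velocity-addition law: u' = (u − v)/(1 − uv/c²), taking u = β_B and v = β_A.
u' = (0.372 − 0.771) / (1 − (0.771)(0.372)) = -0.3990/0.7132 = -0.5595.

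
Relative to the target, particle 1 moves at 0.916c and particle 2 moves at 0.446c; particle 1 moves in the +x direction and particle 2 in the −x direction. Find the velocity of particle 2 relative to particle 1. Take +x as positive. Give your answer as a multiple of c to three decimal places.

-0.967c

β_A = 0.916, β_B = -0.446.
Transform to A's frame with the inverse velocity-addition law: u' = (u − v)/(1 − uv/c²), taking u = β_B and v = β_A.
u' = (-0.446 − 0.916) / (1 − (0.916)(-0.446)) = -1.3620/1.4085 = -0.9670.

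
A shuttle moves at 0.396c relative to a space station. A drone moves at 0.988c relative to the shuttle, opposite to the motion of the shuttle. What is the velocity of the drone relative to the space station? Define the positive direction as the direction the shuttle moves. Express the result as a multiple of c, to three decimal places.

-0.972c

With v = 0.396 and u' = -0.988 (in units of c),
u = (u' + v)/(1 + u'v/c²):
u = (-0.988 + 0.396) / (1 + (-0.988)·0.396) = -0.5920/0.6088 = -0.9725
(Galilean addition would give -0.592c.)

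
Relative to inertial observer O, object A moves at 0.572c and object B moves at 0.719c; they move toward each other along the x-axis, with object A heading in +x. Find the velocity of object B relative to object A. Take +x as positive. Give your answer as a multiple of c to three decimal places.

β_A = 0.572, β_B = -0.719.
Transform to A's frame with the inverse velocity-addition law: u' = (u − v)/(1 − uv/c²), taking u = β_B and v = β_A.
u' = (-0.719 − 0.572) / (1 − (0.572)(-0.719)) = -1.2910/1.4113 = -0.9148.

-0.915c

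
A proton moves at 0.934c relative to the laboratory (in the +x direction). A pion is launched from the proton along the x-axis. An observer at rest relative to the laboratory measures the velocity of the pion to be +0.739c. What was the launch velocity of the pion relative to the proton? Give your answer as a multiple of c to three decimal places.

-0.629c

Invert the composition law: u' = (u − v)/(1 − uv/c²).
u' = (0.739 − 0.934) / (1 − (0.739)(0.934)) = -0.1950/0.3098 = -0.6295.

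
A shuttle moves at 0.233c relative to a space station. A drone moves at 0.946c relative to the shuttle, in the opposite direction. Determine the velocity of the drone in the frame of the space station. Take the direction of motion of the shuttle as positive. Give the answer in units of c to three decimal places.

With v = 0.233 and u' = -0.946 (in units of c),
u = (u' + v)/(1 + u'v/c²):
u = (-0.946 + 0.233) / (1 + (-0.946)·0.233) = -0.7130/0.7796 = -0.9146

-0.915c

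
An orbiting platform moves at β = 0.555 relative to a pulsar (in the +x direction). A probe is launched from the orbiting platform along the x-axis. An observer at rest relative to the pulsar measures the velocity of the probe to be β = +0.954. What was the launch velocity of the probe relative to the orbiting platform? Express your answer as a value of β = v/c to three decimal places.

β = +0.848

Invert the composition law: u' = (u − v)/(1 − uv/c²).
u' = (0.954 − 0.555) / (1 − (0.954)(0.555)) = 0.3990/0.4705 = 0.8480.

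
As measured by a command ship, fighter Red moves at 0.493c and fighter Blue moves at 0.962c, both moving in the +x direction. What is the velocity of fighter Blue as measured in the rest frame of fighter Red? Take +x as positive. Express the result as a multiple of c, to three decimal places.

+0.892c

β_A = 0.493, β_B = 0.962.
Transform to A's frame with the inverse velocity-addition law: u' = (u − v)/(1 − uv/c²), taking u = β_B and v = β_A.
u' = (0.962 − 0.493) / (1 − (0.493)(0.962)) = 0.4690/0.5257 = 0.8921.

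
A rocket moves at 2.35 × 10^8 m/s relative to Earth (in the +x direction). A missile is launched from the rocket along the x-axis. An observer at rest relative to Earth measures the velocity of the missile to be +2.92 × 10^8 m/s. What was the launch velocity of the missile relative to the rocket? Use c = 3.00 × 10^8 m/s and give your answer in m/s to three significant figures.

v = 0.783c, u = 0.973c.
Invert the composition law: u' = (u − v)/(1 − uv/c²).
u' = (0.973 − 0.783) / (1 − (0.973)(0.783)) = 0.1900/0.2376 = 0.7998.
u' = 0.7998 × 3.00 × 10^8 m/s.

+2.40 × 10^8 m/s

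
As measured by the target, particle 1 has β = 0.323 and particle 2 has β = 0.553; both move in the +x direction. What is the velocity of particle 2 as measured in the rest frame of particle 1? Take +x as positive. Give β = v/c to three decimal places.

β_A = 0.323, β_B = 0.553.
Transform to A's frame with the inverse velocity-addition law: u' = (u − v)/(1 − uv/c²), taking u = β_B and v = β_A.
u' = (0.553 − 0.323) / (1 − (0.323)(0.553)) = 0.2300/0.8214 = 0.2800.

β = +0.280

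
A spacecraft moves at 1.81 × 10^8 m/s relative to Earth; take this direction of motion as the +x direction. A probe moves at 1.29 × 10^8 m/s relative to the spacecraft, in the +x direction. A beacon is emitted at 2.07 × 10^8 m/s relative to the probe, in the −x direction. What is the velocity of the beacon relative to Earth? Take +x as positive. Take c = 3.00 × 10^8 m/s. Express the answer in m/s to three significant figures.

Apply u = (u' + v)/(1 + u'v/c²) successively, working outward toward Earth.
(Dividing each given speed by c = 3.00 × 10^8 m/s to work in units of c.)
Start: velocity of the spacecraft relative to Earth = 0.6033c.
Compose with the probe (u' = 0.430 in the spacecraft frame): u_1 = (0.430 + 0.603) / (1 + 0.430·0.603) = 1.0333/1.2594 = 0.8205.
Compose with the beacon (u' = -0.690 in the probe frame): u_2 = (-0.690 + 0.820) / (1 + (-0.690)·0.820) = 0.1305/0.4339 = 0.3007.
So u = 0.3007 × 3.00 × 10^8 m/s.

+9.02 × 10^7 m/s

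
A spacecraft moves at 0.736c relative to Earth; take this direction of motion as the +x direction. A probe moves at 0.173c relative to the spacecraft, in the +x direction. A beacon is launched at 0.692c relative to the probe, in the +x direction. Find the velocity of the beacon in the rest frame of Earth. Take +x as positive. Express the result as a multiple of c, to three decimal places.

Apply u = (u' + v)/(1 + u'v/c²) successively, working outward toward Earth.
Start: velocity of the spacecraft relative to Earth = 0.7360c.
Compose with the probe (u' = 0.173 in the spacecraft frame): u_1 = (0.173 + 0.736) / (1 + 0.173·0.736) = 0.9090/1.1273 = 0.8063.
Compose with the beacon (u' = 0.692 in the probe frame): u_2 = (0.692 + 0.806) / (1 + 0.692·0.806) = 1.4983/1.5580 = 0.9617.

0.962c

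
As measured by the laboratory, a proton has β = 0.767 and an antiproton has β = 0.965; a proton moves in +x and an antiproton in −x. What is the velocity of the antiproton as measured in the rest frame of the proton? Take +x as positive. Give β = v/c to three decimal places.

β_A = 0.767, β_B = -0.965.
Transform to A's frame with the inverse velocity-addition law: u' = (u − v)/(1 − uv/c²), taking u = β_B and v = β_A.
u' = (-0.965 − 0.767) / (1 − (0.767)(-0.965)) = -1.7320/1.7402 = -0.9953.

β = -0.995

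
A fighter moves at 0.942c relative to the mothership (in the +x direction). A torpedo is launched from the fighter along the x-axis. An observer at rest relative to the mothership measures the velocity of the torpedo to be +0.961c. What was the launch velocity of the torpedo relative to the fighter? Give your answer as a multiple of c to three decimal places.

+0.201c

Invert the composition law: u' = (u − v)/(1 − uv/c²).
u' = (0.961 − 0.942) / (1 − (0.961)(0.942)) = 0.0190/0.0947 = 0.2006.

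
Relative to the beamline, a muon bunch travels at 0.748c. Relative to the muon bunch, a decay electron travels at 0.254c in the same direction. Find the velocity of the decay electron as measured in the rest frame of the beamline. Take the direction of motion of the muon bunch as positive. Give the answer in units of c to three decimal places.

With v = 0.748 and u' = 0.254 (in units of c),
u = (u' + v)/(1 + u'v/c²):
u = (0.254 + 0.748) / (1 + 0.254·0.748) = 1.0020/1.1900 = 0.8420
(Galilean addition would give +1.002c, exceeding c.)

0.842c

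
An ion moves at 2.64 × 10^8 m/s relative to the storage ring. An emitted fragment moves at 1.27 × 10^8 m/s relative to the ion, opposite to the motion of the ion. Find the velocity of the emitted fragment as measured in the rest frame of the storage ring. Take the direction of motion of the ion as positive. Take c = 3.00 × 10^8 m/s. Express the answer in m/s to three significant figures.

In units of c (dividing by 3.00 × 10^8 m/s): v = 0.880, u' = -0.423.
u = (u' + v)/(1 + u'v/c²):
u = (-0.423 + 0.880) / (1 + (-0.423)·0.880) = 0.4567/0.6275 = 0.7278
(Galilean addition would give +0.457c.)
Converting back: u = 0.7278 × 3.00 × 10^8 m/s.

+2.18 × 10^8 m/s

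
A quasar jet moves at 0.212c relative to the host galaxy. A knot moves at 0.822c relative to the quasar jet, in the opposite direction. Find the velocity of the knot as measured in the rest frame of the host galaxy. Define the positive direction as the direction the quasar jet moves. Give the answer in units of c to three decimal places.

With v = 0.212 and u' = -0.822 (in units of c),
u = (u' + v)/(1 + u'v/c²):
u = (-0.822 + 0.212) / (1 + (-0.822)·0.212) = -0.6100/0.8257 = -0.7387

-0.739c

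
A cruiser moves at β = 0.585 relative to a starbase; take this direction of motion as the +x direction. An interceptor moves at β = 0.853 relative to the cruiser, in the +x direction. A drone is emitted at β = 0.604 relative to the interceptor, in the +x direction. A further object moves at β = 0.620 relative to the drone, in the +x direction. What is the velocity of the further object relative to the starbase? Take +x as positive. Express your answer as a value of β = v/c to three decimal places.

Apply u = (u' + v)/(1 + u'v/c²) successively, working outward toward the starbase.
Start: velocity of the cruiser relative to the starbase = 0.5850c.
Compose with the interceptor (u' = 0.853 in the cruiser frame): u_1 = (0.853 + 0.585) / (1 + 0.853·0.585) = 1.4380/1.4990 = 0.9593.
Compose with the drone (u' = 0.604 in the interceptor frame): u_2 = (0.604 + 0.959) / (1 + 0.604·0.959) = 1.5633/1.5794 = 0.9898.
Compose with the further object (u' = 0.620 in the drone frame): u_3 = (0.620 + 0.990) / (1 + 0.620·0.990) = 1.6098/1.6137 = 0.9976.

β = 0.998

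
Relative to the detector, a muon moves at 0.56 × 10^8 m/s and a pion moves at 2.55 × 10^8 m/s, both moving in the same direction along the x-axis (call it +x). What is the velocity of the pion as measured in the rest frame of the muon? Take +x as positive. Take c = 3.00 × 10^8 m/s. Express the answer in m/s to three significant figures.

+2.37 × 10^8 m/s

β_A = 0.187, β_B = 0.850 (dividing each by c = 3.00 × 10^8 m/s).
Transform to A's frame with the inverse velocity-addition law: u' = (u − v)/(1 − uv/c²), taking u = β_B and v = β_A.
u' = (0.850 − 0.187) / (1 − (0.187)(0.850)) = 0.6633/0.8413 = 0.7884.
u' = 0.7884 × 3.00 × 10^8 m/s.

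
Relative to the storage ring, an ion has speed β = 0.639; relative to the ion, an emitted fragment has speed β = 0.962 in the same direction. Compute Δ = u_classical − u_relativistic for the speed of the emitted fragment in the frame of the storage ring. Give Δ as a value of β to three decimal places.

Δ = 0.609

Galilean: u_cl = 0.962 + 0.639 = 1.6010.
Relativistic: u_rel = (0.962 + 0.639) / (1 + 0.962·0.639) = 1.6010/1.6147 = 0.9915.
Δ = 1.6010 − 0.9915 = 0.6095.
(The classical prediction exceeds c; the relativistic result does not.)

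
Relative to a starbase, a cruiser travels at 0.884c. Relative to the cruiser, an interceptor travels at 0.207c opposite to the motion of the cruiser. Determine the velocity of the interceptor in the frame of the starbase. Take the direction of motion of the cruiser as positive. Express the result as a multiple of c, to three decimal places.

+0.829c

With v = 0.884 and u' = -0.207 (in units of c),
u = (u' + v)/(1 + u'v/c²):
u = (-0.207 + 0.884) / (1 + (-0.207)·0.884) = 0.6770/0.8170 = 0.8286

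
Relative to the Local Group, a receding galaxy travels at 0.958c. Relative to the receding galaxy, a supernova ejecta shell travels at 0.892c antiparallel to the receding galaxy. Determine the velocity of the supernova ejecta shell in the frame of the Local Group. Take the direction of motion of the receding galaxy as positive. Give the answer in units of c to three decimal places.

With v = 0.958 and u' = -0.892 (in units of c),
u = (u' + v)/(1 + u'v/c²):
u = (-0.892 + 0.958) / (1 + (-0.892)·0.958) = 0.0660/0.1455 = 0.4537

+0.454c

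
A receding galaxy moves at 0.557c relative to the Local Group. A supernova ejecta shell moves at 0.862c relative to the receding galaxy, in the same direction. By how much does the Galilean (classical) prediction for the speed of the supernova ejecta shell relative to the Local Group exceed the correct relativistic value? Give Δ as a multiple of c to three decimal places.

Δ = 0.460c

Galilean: u_cl = 0.862 + 0.557 = 1.4190.
Relativistic: u_rel = (0.862 + 0.557) / (1 + 0.862·0.557) = 1.4190/1.4801 = 0.9587.
Δ = 1.4190 − 0.9587 = 0.4603.
(The classical prediction exceeds c; the relativistic result does not.)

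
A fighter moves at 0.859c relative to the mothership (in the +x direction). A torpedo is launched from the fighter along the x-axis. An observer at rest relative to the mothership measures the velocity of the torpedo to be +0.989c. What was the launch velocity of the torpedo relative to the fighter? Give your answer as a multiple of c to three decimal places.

+0.864c

Invert the composition law: u' = (u − v)/(1 − uv/c²).
u' = (0.989 − 0.859) / (1 − (0.989)(0.859)) = 0.1300/0.1504 = 0.8641.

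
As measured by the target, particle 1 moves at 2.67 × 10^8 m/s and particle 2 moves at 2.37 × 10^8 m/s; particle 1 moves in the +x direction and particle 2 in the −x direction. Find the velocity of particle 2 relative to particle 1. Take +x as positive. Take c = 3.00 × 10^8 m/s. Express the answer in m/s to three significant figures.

-2.96 × 10^8 m/s

β_A = 0.890, β_B = -0.790 (dividing each by c = 3.00 × 10^8 m/s).
Transform to A's frame with the inverse velocity-addition law: u' = (u − v)/(1 − uv/c²), taking u = β_B and v = β_A.
u' = (-0.790 − 0.890) / (1 − (0.890)(-0.790)) = -1.6800/1.7031 = -0.9864.
u' = -0.9864 × 3.00 × 10^8 m/s.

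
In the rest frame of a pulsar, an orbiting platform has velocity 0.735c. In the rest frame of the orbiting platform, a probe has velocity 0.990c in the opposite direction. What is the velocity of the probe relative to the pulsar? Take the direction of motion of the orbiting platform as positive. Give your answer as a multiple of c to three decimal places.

With v = 0.735 and u' = -0.990 (in units of c),
u = (u' + v)/(1 + u'v/c²):
u = (-0.990 + 0.735) / (1 + (-0.990)·0.735) = -0.2550/0.2723 = -0.9363

-0.936c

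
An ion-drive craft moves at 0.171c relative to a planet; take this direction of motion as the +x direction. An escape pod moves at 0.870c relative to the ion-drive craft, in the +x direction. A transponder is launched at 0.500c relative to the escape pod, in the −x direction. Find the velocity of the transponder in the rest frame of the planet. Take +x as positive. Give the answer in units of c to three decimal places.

+0.743c

Apply u = (u' + v)/(1 + u'v/c²) successively, working outward toward the planet.
Start: velocity of the ion-drive craft relative to the planet = 0.1710c.
Compose with the escape pod (u' = 0.870 in the ion-drive craft frame): u_1 = (0.870 + 0.171) / (1 + 0.870·0.171) = 1.0410/1.1488 = 0.9062.
Compose with the transponder (u' = -0.500 in the escape pod frame): u_2 = (-0.500 + 0.906) / (1 + (-0.500)·0.906) = 0.4062/0.5469 = 0.7427.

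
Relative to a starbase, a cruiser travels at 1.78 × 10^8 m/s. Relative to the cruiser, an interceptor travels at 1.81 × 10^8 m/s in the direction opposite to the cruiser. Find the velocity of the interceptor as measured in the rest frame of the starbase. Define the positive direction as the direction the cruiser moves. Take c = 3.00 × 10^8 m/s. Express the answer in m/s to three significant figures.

In units of c (dividing by 3.00 × 10^8 m/s): v = 0.593, u' = -0.603.
u = (u' + v)/(1 + u'v/c²):
u = (-0.603 + 0.593) / (1 + (-0.603)·0.593) = -0.0100/0.6420 = -0.0156
Converting back: u = -0.0156 × 3.00 × 10^8 m/s.

-4.67 × 10^6 m/s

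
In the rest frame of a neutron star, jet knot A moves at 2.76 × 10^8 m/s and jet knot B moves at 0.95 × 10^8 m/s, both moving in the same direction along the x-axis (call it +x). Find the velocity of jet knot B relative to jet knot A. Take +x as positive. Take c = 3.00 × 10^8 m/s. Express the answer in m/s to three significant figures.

-2.55 × 10^8 m/s

β_A = 0.920, β_B = 0.317 (dividing each by c = 3.00 × 10^8 m/s).
Transform to A's frame with the inverse velocity-addition law: u' = (u − v)/(1 − uv/c²), taking u = β_B and v = β_A.
u' = (0.317 − 0.920) / (1 − (0.920)(0.317)) = -0.6033/0.7087 = -0.8514.
u' = -0.8514 × 3.00 × 10^8 m/s.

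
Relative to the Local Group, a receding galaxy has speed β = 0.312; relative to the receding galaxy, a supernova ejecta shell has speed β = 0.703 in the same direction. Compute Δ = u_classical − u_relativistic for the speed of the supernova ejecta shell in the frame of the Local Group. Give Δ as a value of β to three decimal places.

Galilean: u_cl = 0.703 + 0.312 = 1.0150.
Relativistic: u_rel = (0.703 + 0.312) / (1 + 0.703·0.312) = 1.0150/1.2193 = 0.8324.
Δ = 1.0150 − 0.8324 = 0.1826.
(The classical prediction exceeds c; the relativistic result does not.)

Δ = 0.183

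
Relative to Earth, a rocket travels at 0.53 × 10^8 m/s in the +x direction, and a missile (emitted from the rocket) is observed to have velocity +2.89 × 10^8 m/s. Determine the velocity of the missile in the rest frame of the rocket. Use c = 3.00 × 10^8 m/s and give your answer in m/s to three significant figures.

v = 0.177c, u = 0.963c.
Invert the composition law: u' = (u − v)/(1 − uv/c²).
u' = (0.963 − 0.177) / (1 − (0.963)(0.177)) = 0.7867/0.8298 = 0.9480.
u' = 0.9480 × 3.00 × 10^8 m/s.

+2.84 × 10^8 m/s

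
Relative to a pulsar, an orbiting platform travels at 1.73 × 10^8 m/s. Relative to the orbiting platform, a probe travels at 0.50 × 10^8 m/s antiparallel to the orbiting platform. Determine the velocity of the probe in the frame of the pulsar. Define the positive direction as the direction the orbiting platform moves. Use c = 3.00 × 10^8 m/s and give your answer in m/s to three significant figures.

+1.36 × 10^8 m/s

In units of c (dividing by 3.00 × 10^8 m/s): v = 0.577, u' = -0.167.
u = (u' + v)/(1 + u'v/c²):
u = (-0.167 + 0.577) / (1 + (-0.167)·0.577) = 0.4100/0.9039 = 0.4536
(Galilean addition would give +0.410c.)
Converting back: u = 0.4536 × 3.00 × 10^8 m/s.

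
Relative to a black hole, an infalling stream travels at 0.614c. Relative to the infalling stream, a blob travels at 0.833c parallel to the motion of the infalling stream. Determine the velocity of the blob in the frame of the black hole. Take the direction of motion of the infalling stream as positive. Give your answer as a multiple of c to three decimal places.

With v = 0.614 and u' = 0.833 (in units of c),
u = (u' + v)/(1 + u'v/c²):
u = (0.833 + 0.614) / (1 + 0.833·0.614) = 1.4470/1.5115 = 0.9574

0.957c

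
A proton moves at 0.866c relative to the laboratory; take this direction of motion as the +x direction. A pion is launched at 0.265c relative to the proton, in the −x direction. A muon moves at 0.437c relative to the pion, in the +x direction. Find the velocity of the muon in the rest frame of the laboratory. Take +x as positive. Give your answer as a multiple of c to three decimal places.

Apply u = (u' + v)/(1 + u'v/c²) successively, working outward toward the laboratory.
Start: velocity of the proton relative to the laboratory = 0.8660c.
Compose with the pion (u' = -0.265 in the proton frame): u_1 = (-0.265 + 0.866) / (1 + (-0.265)·0.866) = 0.6010/0.7705 = 0.7800.
Compose with the muon (u' = 0.437 in the pion frame): u_2 = (0.437 + 0.780) / (1 + 0.437·0.780) = 1.2170/1.3409 = 0.9076.

+0.908c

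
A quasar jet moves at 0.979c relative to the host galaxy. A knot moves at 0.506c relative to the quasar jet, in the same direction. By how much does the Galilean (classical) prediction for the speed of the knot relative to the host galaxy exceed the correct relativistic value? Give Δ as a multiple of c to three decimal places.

Δ = 0.492c

Galilean: u_cl = 0.506 + 0.979 = 1.4850.
Relativistic: u_rel = (0.506 + 0.979) / (1 + 0.506·0.979) = 1.4850/1.4954 = 0.9931.
Δ = 1.4850 − 0.9931 = 0.4919.
(The classical prediction exceeds c; the relativistic result does not.)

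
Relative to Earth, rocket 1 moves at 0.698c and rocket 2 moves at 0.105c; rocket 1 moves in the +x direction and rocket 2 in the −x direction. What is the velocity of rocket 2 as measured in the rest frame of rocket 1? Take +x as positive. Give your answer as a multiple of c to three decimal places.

β_A = 0.698, β_B = -0.105.
Transform to A's frame with the inverse velocity-addition law: u' = (u − v)/(1 − uv/c²), taking u = β_B and v = β_A.
u' = (-0.105 − 0.698) / (1 − (0.698)(-0.105)) = -0.8030/1.0733 = -0.7482.

-0.748c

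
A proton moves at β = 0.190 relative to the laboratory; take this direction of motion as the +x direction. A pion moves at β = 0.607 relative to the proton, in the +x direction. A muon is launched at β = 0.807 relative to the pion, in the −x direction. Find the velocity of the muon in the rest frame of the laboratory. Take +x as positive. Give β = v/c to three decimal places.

β = -0.218

Apply u = (u' + v)/(1 + u'v/c²) successively, working outward toward the laboratory.
Start: velocity of the proton relative to the laboratory = 0.1900c.
Compose with the pion (u' = 0.607 in the proton frame): u_1 = (0.607 + 0.190) / (1 + 0.607·0.190) = 0.7970/1.1153 = 0.7146.
Compose with the muon (u' = -0.807 in the pion frame): u_2 = (-0.807 + 0.715) / (1 + (-0.807)·0.715) = -0.0924/0.4233 = -0.2183.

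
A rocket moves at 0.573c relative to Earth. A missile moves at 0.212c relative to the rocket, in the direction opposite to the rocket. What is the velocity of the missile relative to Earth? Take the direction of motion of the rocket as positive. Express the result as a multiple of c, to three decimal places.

With v = 0.573 and u' = -0.212 (in units of c),
u = (u' + v)/(1 + u'v/c²):
u = (-0.212 + 0.573) / (1 + (-0.212)·0.573) = 0.3610/0.8785 = 0.4109
(Galilean addition would give +0.361c.)

+0.411c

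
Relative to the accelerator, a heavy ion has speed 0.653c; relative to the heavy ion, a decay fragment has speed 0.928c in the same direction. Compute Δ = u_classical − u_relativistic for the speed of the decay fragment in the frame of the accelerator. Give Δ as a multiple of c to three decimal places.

Δ = 0.597c

Galilean: u_cl = 0.928 + 0.653 = 1.5810.
Relativistic: u_rel = (0.928 + 0.653) / (1 + 0.928·0.653) = 1.5810/1.6060 = 0.9844.
Δ = 1.5810 − 0.9844 = 0.5966.
(The classical prediction exceeds c; the relativistic result does not.)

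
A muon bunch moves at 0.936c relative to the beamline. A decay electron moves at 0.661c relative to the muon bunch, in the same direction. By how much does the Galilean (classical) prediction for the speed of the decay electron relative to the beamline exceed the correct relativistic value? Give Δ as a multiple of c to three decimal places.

Galilean: u_cl = 0.661 + 0.936 = 1.5970.
Relativistic: u_rel = (0.661 + 0.936) / (1 + 0.661·0.936) = 1.5970/1.6187 = 0.9866.
Δ = 1.5970 − 0.9866 = 0.6104.
(The classical prediction exceeds c; the relativistic result does not.)

Δ = 0.610c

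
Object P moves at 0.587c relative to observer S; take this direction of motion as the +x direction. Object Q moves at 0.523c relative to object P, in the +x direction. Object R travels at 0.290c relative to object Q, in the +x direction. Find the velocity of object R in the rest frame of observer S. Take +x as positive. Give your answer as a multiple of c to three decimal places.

Apply u = (u' + v)/(1 + u'v/c²) successively, working outward toward observer S.
Start: velocity of object P relative to observer S = 0.5870c.
Compose with object Q (u' = 0.523 in object P frame): u_1 = (0.523 + 0.587) / (1 + 0.523·0.587) = 1.1100/1.3070 = 0.8493.
Compose with object R (u' = 0.290 in object Q frame): u_2 = (0.290 + 0.849) / (1 + 0.290·0.849) = 1.1393/1.2463 = 0.9141.

0.914c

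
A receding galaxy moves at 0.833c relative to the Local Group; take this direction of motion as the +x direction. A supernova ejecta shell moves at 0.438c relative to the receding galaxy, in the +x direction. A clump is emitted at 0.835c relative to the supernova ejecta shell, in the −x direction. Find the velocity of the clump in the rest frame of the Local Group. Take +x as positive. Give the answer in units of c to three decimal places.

Apply u = (u' + v)/(1 + u'v/c²) successively, working outward toward the Local Group.
Start: velocity of the receding galaxy relative to the Local Group = 0.8330c.
Compose with the supernova ejecta shell (u' = 0.438 in the receding galaxy frame): u_1 = (0.438 + 0.833) / (1 + 0.438·0.833) = 1.2710/1.3649 = 0.9312.
Compose with the clump (u' = -0.835 in the supernova ejecta shell frame): u_2 = (-0.835 + 0.931) / (1 + (-0.835)·0.931) = 0.0962/0.2224 = 0.4327.

+0.433c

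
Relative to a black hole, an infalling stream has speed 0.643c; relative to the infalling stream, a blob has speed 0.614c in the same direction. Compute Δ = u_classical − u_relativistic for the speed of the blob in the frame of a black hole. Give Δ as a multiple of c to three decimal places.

Δ = 0.356c

Galilean: u_cl = 0.614 + 0.643 = 1.2570.
Relativistic: u_rel = (0.614 + 0.643) / (1 + 0.614·0.643) = 1.2570/1.3948 = 0.9012.
Δ = 1.2570 − 0.9012 = 0.3558.
(The classical prediction exceeds c; the relativistic result does not.)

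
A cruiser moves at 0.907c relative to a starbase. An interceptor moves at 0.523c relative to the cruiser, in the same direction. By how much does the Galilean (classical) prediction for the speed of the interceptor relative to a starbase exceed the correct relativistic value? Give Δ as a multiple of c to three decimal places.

Galilean: u_cl = 0.523 + 0.907 = 1.4300.
Relativistic: u_rel = (0.523 + 0.907) / (1 + 0.523·0.907) = 1.4300/1.4744 = 0.9699.
Δ = 1.4300 − 0.9699 = 0.4601.
(The classical prediction exceeds c; the relativistic result does not.)

Δ = 0.460c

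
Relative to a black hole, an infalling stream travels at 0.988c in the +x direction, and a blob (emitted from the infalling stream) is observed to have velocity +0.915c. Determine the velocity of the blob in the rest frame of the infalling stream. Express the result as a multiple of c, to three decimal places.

Invert the composition law: u' = (u − v)/(1 − uv/c²).
u' = (0.915 − 0.988) / (1 − (0.915)(0.988)) = -0.0730/0.0960 = -0.7606.

-0.761c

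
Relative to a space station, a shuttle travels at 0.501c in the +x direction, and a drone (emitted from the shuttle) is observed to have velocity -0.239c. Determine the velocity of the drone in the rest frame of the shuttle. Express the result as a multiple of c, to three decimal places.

Invert the composition law: u' = (u − v)/(1 − uv/c²).
u' = (-0.239 − 0.501) / (1 − (-0.239)(0.501)) = -0.7400/1.1197 = -0.6609.

-0.661c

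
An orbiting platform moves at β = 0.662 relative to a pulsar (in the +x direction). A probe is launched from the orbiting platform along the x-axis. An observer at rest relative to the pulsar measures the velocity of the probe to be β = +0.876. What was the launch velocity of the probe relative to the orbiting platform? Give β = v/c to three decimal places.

β = +0.509

Invert the composition law: u' = (u − v)/(1 − uv/c²).
u' = (0.876 − 0.662) / (1 − (0.876)(0.662)) = 0.2140/0.4201 = 0.5094.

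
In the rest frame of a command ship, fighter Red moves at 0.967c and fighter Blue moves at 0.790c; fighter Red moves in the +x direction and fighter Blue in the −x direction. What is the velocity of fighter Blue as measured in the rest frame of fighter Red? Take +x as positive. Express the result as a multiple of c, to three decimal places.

-0.996c

β_A = 0.967, β_B = -0.790.
Transform to A's frame with the inverse velocity-addition law: u' = (u − v)/(1 − uv/c²), taking u = β_B and v = β_A.
u' = (-0.790 − 0.967) / (1 − (0.967)(-0.790)) = -1.7570/1.7639 = -0.9961.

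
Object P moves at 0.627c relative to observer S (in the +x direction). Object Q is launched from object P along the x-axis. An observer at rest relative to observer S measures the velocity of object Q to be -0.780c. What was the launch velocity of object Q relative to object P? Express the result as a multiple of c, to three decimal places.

Invert the composition law: u' = (u − v)/(1 − uv/c²).
u' = (-0.780 − 0.627) / (1 − (-0.780)(0.627)) = -1.4070/1.4891 = -0.9449.

-0.945c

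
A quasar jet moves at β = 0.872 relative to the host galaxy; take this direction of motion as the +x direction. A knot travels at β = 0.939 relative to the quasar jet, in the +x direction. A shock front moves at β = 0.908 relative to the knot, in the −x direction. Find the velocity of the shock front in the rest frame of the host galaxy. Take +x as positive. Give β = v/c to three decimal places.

Apply u = (u' + v)/(1 + u'v/c²) successively, working outward toward the host galaxy.
Start: velocity of the quasar jet relative to the host galaxy = 0.8720c.
Compose with the knot (u' = 0.939 in the quasar jet frame): u_1 = (0.939 + 0.872) / (1 + 0.939·0.872) = 1.8110/1.8188 = 0.9957.
Compose with the shock front (u' = -0.908 in the knot frame): u_2 = (-0.908 + 0.996) / (1 + (-0.908)·0.996) = 0.0877/0.0959 = 0.9146.

β = +0.915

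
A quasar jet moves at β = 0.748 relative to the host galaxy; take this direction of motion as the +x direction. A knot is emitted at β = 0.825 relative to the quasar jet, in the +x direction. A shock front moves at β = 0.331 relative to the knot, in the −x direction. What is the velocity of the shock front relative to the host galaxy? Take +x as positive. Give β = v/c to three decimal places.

β = +0.946

Apply u = (u' + v)/(1 + u'v/c²) successively, working outward toward the host galaxy.
Start: velocity of the quasar jet relative to the host galaxy = 0.7480c.
Compose with the knot (u' = 0.825 in the quasar jet frame): u_1 = (0.825 + 0.748) / (1 + 0.825·0.748) = 1.5730/1.6171 = 0.9727.
Compose with the shock front (u' = -0.331 in the knot frame): u_2 = (-0.331 + 0.973) / (1 + (-0.331)·0.973) = 0.6417/0.6780 = 0.9465.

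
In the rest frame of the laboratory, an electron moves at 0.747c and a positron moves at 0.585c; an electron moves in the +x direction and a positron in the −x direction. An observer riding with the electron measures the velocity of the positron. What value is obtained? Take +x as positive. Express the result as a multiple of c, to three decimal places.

β_A = 0.747, β_B = -0.585.
Transform to A's frame with the inverse velocity-addition law: u' = (u − v)/(1 − uv/c²), taking u = β_B and v = β_A.
u' = (-0.585 − 0.747) / (1 − (0.747)(-0.585)) = -1.3320/1.4370 = -0.9269.

-0.927c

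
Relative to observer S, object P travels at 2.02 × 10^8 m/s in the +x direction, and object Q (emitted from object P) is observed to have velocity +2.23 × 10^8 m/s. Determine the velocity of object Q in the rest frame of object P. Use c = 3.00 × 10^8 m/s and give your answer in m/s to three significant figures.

v = 0.673c, u = 0.743c.
Invert the composition law: u' = (u − v)/(1 − uv/c²).
u' = (0.743 − 0.673) / (1 − (0.743)(0.673)) = 0.0700/0.4995 = 0.1401.
u' = 0.1401 × 3.00 × 10^8 m/s.

+4.20 × 10^7 m/s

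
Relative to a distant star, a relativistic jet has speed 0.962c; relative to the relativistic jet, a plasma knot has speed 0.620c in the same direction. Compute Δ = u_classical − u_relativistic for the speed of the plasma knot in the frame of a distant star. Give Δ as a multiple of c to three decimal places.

Δ = 0.591c

Galilean: u_cl = 0.620 + 0.962 = 1.5820.
Relativistic: u_rel = (0.620 + 0.962) / (1 + 0.620·0.962) = 1.5820/1.5964 = 0.9910.
Δ = 1.5820 − 0.9910 = 0.5910.
(The classical prediction exceeds c; the relativistic result does not.)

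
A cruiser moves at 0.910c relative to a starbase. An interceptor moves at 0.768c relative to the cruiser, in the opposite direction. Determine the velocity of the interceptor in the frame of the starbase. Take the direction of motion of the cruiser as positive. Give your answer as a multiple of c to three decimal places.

+0.472c

With v = 0.910 and u' = -0.768 (in units of c),
u = (u' + v)/(1 + u'v/c²):
u = (-0.768 + 0.910) / (1 + (-0.768)·0.910) = 0.1420/0.3011 = 0.4716
(Galilean addition would give +0.142c.)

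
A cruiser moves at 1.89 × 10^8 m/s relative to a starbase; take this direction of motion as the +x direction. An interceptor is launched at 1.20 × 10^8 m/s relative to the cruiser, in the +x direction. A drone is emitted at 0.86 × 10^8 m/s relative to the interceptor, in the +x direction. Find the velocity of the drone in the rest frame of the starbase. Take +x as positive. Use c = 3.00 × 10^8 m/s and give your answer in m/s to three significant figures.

2.69 × 10^8 m/s

Apply u = (u' + v)/(1 + u'v/c²) successively, working outward toward the starbase.
(Dividing each given speed by c = 3.00 × 10^8 m/s to work in units of c.)
Start: velocity of the cruiser relative to the starbase = 0.6300c.
Compose with the interceptor (u' = 0.400 in the cruiser frame): u_1 = (0.400 + 0.630) / (1 + 0.400·0.630) = 1.0300/1.2520 = 0.8227.
Compose with the drone (u' = 0.287 in the interceptor frame): u_2 = (0.287 + 0.823) / (1 + 0.287·0.823) = 1.1094/1.2358 = 0.8977.
So u = 0.8977 × 3.00 × 10^8 m/s.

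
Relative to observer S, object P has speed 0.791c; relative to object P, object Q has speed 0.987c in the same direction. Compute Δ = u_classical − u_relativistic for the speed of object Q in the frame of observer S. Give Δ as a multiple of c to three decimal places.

Δ = 0.780c

Galilean: u_cl = 0.987 + 0.791 = 1.7780.
Relativistic: u_rel = (0.987 + 0.791) / (1 + 0.987·0.791) = 1.7780/1.7807 = 0.9985.
Δ = 1.7780 − 0.9985 = 0.7795.
(The classical prediction exceeds c; the relativistic result does not.)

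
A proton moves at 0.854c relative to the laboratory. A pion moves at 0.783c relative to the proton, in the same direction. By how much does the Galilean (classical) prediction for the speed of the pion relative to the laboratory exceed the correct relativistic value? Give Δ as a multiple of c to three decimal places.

Δ = 0.656c

Galilean: u_cl = 0.783 + 0.854 = 1.6370.
Relativistic: u_rel = (0.783 + 0.854) / (1 + 0.783·0.854) = 1.6370/1.6687 = 0.9810.
Δ = 1.6370 − 0.9810 = 0.6560.
(The classical prediction exceeds c; the relativistic result does not.)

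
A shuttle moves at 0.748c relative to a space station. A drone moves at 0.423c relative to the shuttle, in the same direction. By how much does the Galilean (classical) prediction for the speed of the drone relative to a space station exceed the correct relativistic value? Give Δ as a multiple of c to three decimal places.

Δ = 0.281c

Galilean: u_cl = 0.423 + 0.748 = 1.1710.
Relativistic: u_rel = (0.423 + 0.748) / (1 + 0.423·0.748) = 1.1710/1.3164 = 0.8895.
Δ = 1.1710 − 0.8895 = 0.2815.
(The classical prediction exceeds c; the relativistic result does not.)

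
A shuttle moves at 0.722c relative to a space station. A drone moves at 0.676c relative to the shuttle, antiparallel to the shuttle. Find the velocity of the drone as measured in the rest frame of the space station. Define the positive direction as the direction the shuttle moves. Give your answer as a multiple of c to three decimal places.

With v = 0.722 and u' = -0.676 (in units of c),
u = (u' + v)/(1 + u'v/c²):
u = (-0.676 + 0.722) / (1 + (-0.676)·0.722) = 0.0460/0.5119 = 0.0899
(Galilean addition would give +0.046c.)

+0.090c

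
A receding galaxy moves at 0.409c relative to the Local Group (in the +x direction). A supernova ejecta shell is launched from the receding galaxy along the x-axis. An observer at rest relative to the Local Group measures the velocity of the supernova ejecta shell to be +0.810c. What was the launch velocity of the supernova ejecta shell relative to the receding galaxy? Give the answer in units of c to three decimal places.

Invert the composition law: u' = (u − v)/(1 − uv/c²).
u' = (0.810 − 0.409) / (1 − (0.810)(0.409)) = 0.4010/0.6687 = 0.5997.

+0.600c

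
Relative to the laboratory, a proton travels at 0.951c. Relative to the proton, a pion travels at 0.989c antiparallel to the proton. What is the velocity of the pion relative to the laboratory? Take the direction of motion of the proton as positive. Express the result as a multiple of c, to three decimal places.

-0.639c

With v = 0.951 and u' = -0.989 (in units of c),
u = (u' + v)/(1 + u'v/c²):
u = (-0.989 + 0.951) / (1 + (-0.989)·0.951) = -0.0380/0.0595 = -0.6391
(Galilean addition would give -0.038c.)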